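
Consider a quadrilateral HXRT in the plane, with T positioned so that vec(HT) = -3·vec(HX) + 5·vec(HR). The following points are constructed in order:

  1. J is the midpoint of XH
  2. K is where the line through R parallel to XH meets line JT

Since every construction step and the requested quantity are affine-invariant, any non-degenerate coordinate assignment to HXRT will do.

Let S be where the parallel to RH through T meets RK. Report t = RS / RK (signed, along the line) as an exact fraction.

Choose coordinates H = (0, 0), X = (1, 0), R = (0, 1), T = (-3, 5).
1. J is the midpoint of XH ⇒ J = (1/2, 0)
2. K is where the line through R parallel to XH meets line JT ⇒ K = (-1/5, 1)
through T parallel to RH: direction (0, -1); meets RK at S = (-3, 1)
S = R + t·(K−R) with t = 15

t = 15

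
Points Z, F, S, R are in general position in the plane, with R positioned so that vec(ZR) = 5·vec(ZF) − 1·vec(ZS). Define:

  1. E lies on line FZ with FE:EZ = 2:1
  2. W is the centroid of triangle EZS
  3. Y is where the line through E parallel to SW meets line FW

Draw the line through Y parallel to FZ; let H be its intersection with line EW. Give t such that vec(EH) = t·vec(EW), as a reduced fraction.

Choose coordinates Z = (0, 0), F = (1, 0), S = (0, 1), R = (5, -1).
1. E lies on line FZ with FE:EZ = 2:1 ⇒ E = (1/3, 0)
2. W is the centroid of triangle EZS ⇒ W = (1/9, 1/3)
3. Y is where the line through E parallel to SW meets line FW ⇒ Y = (13/45, 4/15)
through Y parallel to FZ: direction (-1, 0); meets EW at H = (7/45, 4/15)
H = E + t·(W−E) with t = 4/5

t = 4/5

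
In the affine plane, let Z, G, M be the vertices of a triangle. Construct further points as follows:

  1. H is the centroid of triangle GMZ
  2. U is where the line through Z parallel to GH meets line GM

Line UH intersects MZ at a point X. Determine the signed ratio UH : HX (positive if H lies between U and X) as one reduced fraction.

Work in coordinates with Z = (0, 0), G = (1, 0), M = (0, 1).
1. H is the centroid of triangle GMZ ⇒ H = (1/3, 1/3)
2. U is where the line through Z parallel to GH meets line GM ⇒ U = (2, -1)
line UH meets MZ at X = (0, 3/5)
H = U + t·(X−U) with t = 5/6, so UH:HX = 5/6:1/6

UH:HX = 5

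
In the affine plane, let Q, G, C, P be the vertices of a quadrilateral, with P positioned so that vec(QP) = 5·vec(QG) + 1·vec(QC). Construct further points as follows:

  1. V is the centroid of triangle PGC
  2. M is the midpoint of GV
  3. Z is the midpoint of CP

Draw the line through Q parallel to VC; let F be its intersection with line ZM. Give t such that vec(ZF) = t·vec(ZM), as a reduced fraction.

Assign Q = (0, 0), G = (1, 0), C = (0, 1), P = (5, 1) — the answer is frame-independent, so this choice is without loss of generality.
1. V is the centroid of triangle PGC ⇒ V = (2, 2/3)
2. M is the midpoint of GV ⇒ M = (3/2, 1/3)
3. Z is the midpoint of CP ⇒ Z = (5/2, 1)
through Q parallel to VC: direction (-2, 1/3); meets ZM at F = (4/5, -2/15)
F = Z + t·(M−Z) with t = 17/10

t = 17/10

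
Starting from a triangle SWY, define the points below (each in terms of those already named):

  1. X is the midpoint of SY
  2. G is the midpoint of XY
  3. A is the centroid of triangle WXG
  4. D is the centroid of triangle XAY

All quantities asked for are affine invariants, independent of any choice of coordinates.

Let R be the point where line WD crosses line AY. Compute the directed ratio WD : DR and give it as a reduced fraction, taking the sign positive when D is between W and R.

WD:DR = -11/2

Work in coordinates with S = (0, 0), W = (1, 0), Y = (0, 1).
1. X is the midpoint of SY ⇒ X = (0, 1/2)
2. G is the midpoint of XY ⇒ G = (0, 3/4)
3. A is the centroid of triangle WXG ⇒ A = (1/3, 5/12)
4. D is the centroid of triangle XAY ⇒ D = (1/9, 23/36)
line WD meets AY at R = (3/11, 23/44)
D = W + t·(R−W) with t = 11/9, so WD:DR = 11/9:-2/9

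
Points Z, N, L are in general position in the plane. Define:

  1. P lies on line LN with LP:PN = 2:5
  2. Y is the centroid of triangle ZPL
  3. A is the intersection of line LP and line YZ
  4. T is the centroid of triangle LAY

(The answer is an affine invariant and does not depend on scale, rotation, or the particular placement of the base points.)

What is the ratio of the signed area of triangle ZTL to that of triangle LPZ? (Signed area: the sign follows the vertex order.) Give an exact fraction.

Set Z = (0, 0), N = (1, 0), L = (0, 1); any affine frame gives the same invariant.
1. P lies on line LN with LP:PN = 2:5 ⇒ P = (2/7, 5/7)
2. Y is the centroid of triangle ZPL ⇒ Y = (2/21, 4/7)
3. A is the intersection of line LP and line YZ ⇒ A = (1/7, 6/7)
4. T is the centroid of triangle LAY ⇒ T = (5/63, 17/21)
2·[ZTL] = 5/63, 2·[LPZ] = -2/7
[ZTL]:[LPZ] = 5/63:-2/7 = -5/18

[ZTL]:[LPZ] = -5/18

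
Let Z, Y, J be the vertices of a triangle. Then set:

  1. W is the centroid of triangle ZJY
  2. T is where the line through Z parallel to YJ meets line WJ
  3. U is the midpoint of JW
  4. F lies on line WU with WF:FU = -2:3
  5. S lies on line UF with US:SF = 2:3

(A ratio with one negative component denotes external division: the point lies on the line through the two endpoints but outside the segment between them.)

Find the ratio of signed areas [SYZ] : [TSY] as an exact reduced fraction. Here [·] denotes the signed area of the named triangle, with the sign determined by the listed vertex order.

Assign Z = (0, 0), Y = (1, 0), J = (0, 1) — the answer is frame-independent, so this choice is without loss of generality.
1. W is the centroid of triangle ZJY ⇒ W = (1/3, 1/3)
2. T is where the line through Z parallel to YJ meets line WJ ⇒ T = (1, -1)
3. U is the midpoint of JW ⇒ U = (1/6, 2/3)
4. F lies on line WU with WF:FU = -2:3 ⇒ F = (2/3, -1/3)
5. S lies on line UF with US:SF = 2:3 ⇒ S = (11/30, 4/15)
2·[SYZ] = -4/15, 2·[TSY] = -19/30
[SYZ]:[TSY] = -4/15:-19/30 = 8/19

[SYZ]:[TSY] = 8/19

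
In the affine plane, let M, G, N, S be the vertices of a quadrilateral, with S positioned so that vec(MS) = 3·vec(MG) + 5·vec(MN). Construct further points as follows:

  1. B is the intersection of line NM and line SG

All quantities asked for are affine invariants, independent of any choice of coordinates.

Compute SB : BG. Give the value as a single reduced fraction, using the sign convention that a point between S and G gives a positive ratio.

Choose coordinates M = (0, 0), G = (1, 0), N = (0, 1), S = (3, 5).
1. B is the intersection of line NM and line SG ⇒ B = (0, -5/2)
B = S + t·(G−S) with t = 3/2, so SB:BG = t:(1−t) = 3/2:-1/2

SB:BG = -3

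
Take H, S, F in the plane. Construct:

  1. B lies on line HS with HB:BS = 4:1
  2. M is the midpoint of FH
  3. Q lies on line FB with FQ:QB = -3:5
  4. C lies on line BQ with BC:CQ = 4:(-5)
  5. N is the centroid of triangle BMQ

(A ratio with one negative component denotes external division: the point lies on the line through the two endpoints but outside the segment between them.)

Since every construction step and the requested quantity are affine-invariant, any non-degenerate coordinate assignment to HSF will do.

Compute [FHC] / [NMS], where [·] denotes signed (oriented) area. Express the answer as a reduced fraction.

Work in coordinates with H = (0, 0), S = (1, 0), F = (0, 1).
1. B lies on line HS with HB:BS = 4:1 ⇒ B = (4/5, 0)
2. M is the midpoint of FH ⇒ M = (0, 1/2)
3. Q lies on line FB with FQ:QB = -3:5 ⇒ Q = (-6/5, 5/2)
4. C lies on line BQ with BC:CQ = 4:(-5) ⇒ C = (44/5, -10)
5. N is the centroid of triangle BMQ ⇒ N = (-2/15, 1)
2·[FHC] = 44/5, 2·[NMS] = 13/30
[FHC]:[NMS] = 44/5:13/30 = 264/13

[FHC]:[NMS] = 264/13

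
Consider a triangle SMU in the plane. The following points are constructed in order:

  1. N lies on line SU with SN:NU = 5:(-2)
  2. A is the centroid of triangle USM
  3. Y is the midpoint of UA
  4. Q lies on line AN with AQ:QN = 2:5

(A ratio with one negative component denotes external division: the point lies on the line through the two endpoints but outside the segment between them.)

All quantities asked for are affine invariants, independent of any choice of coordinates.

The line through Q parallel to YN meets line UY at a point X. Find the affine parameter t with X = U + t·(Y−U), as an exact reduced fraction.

Assign S = (0, 0), M = (1, 0), U = (0, 1) — the answer is frame-independent, so this choice is without loss of generality.
1. N lies on line SU with SN:NU = 5:(-2) ⇒ N = (0, 5/3)
2. A is the centroid of triangle USM ⇒ A = (1/3, 1/3)
3. Y is the midpoint of UA ⇒ Y = (1/6, 2/3)
4. Q lies on line AN with AQ:QN = 2:5 ⇒ Q = (5/21, 5/7)
through Q parallel to YN: direction (-1/6, 1); meets UY at X = (2/7, 3/7)
X = U + t·(Y−U) with t = 12/7

t = 12/7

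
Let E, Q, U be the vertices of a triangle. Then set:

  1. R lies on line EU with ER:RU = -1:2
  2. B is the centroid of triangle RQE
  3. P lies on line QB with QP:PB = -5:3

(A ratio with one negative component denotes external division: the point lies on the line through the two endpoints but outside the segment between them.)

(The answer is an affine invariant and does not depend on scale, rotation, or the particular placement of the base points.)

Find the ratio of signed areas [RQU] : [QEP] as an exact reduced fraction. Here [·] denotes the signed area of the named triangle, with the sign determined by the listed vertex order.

[RQU]:[QEP] = 12/5

Assign E = (0, 0), Q = (1, 0), U = (0, 1) — the answer is frame-independent, so this choice is without loss of generality.
1. R lies on line EU with ER:RU = -1:2 ⇒ R = (0, -1)
2. B is the centroid of triangle RQE ⇒ B = (1/3, -1/3)
3. P lies on line QB with QP:PB = -5:3 ⇒ P = (-2/3, -5/6)
2·[RQU] = 2, 2·[QEP] = 5/6
[RQU]:[QEP] = 2:5/6 = 12/5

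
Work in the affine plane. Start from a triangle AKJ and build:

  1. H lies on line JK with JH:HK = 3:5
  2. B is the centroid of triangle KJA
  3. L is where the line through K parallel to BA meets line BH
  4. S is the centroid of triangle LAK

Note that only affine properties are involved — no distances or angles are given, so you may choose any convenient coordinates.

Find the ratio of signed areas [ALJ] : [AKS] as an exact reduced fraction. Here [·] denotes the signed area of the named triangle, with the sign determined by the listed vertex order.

[ALJ]:[AKS] = -3/5

Set A = (0, 0), K = (1, 0), J = (0, 1); any affine frame gives the same invariant.
1. H lies on line JK with JH:HK = 3:5 ⇒ H = (3/8, 5/8)
2. B is the centroid of triangle KJA ⇒ B = (1/3, 1/3)
3. L is where the line through K parallel to BA meets line BH ⇒ L = (1/6, -5/6)
4. S is the centroid of triangle LAK ⇒ S = (7/18, -5/18)
2·[ALJ] = 1/6, 2·[AKS] = -5/18
[ALJ]:[AKS] = 1/6:-5/18 = -3/5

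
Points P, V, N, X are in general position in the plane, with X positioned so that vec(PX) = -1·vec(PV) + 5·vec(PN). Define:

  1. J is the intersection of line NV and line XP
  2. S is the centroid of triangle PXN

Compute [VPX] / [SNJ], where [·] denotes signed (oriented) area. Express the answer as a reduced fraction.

[VPX]:[SNJ] = 30

Set P = (0, 0), V = (1, 0), N = (0, 1), X = (-1, 5); any affine frame gives the same invariant.
1. J is the intersection of line NV and line XP ⇒ J = (-1/4, 5/4)
2. S is the centroid of triangle PXN ⇒ S = (-1/3, 2)
2·[VPX] = -5, 2·[SNJ] = -1/6
[VPX]:[SNJ] = -5:-1/6 = 30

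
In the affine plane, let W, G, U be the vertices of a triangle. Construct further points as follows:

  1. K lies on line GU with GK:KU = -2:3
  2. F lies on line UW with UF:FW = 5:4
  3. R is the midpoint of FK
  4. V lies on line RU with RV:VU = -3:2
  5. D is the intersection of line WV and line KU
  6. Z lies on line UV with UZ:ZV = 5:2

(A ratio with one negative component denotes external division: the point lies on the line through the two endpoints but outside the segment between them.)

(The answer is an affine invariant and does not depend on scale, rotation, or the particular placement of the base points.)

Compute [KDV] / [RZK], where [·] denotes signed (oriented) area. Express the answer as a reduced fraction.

Choose coordinates W = (0, 0), G = (1, 0), U = (0, 1).
1. K lies on line GU with GK:KU = -2:3 ⇒ K = (3, -2)
2. F lies on line UW with UF:FW = 5:4 ⇒ F = (0, 4/9)
3. R is the midpoint of FK ⇒ R = (3/2, -7/9)
4. V lies on line RU with RV:VU = -3:2 ⇒ V = (-3, 41/9)
5. D is the intersection of line WV and line KU ⇒ D = (-27/14, 41/14)
6. Z lies on line UV with UZ:ZV = 5:2 ⇒ Z = (-15/7, 223/63)
2·[KDV] = -115/42, 2·[RZK] = -85/42
[KDV]:[RZK] = -115/42:-85/42 = 23/17

[KDV]:[RZK] = 23/17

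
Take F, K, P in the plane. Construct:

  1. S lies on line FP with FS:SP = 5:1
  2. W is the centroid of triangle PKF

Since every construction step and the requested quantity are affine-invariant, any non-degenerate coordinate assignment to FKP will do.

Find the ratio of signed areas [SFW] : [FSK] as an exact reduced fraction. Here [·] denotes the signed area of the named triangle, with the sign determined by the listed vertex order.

[SFW]:[FSK] = -1/3

Choose coordinates F = (0, 0), K = (1, 0), P = (0, 1).
1. S lies on line FP with FS:SP = 5:1 ⇒ S = (0, 5/6)
2. W is the centroid of triangle PKF ⇒ W = (1/3, 1/3)
2·[SFW] = 5/18, 2·[FSK] = -5/6
[SFW]:[FSK] = 5/18:-5/6 = -1/3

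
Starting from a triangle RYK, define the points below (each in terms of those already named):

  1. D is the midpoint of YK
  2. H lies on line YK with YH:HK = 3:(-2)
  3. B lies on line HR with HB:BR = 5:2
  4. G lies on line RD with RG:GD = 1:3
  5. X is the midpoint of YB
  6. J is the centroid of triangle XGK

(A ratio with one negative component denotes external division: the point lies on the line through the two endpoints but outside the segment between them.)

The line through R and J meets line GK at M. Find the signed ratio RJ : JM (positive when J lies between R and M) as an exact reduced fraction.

RJ:JM = -55/13

Set R = (0, 0), Y = (1, 0), K = (0, 1); any affine frame gives the same invariant.
1. D is the midpoint of YK ⇒ D = (1/2, 1/2)
2. H lies on line YK with YH:HK = 3:(-2) ⇒ H = (-2, 3)
3. B lies on line HR with HB:BR = 5:2 ⇒ B = (-4/7, 6/7)
4. G lies on line RD with RG:GD = 1:3 ⇒ G = (1/8, 1/8)
5. X is the midpoint of YB ⇒ X = (3/14, 3/7)
6. J is the centroid of triangle XGK ⇒ J = (19/168, 29/56)
line RJ meets GK at M = (19/220, 87/220)
J = R + t·(M−R) with t = 55/42, so RJ:JM = 55/42:-13/42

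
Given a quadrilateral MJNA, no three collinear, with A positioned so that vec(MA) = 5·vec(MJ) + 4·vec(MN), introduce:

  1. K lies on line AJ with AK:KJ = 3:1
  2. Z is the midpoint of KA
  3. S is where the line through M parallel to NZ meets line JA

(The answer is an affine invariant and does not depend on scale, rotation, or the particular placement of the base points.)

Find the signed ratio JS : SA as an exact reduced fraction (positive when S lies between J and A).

Set M = (0, 0), J = (1, 0), N = (0, 1), A = (5, 4); any affine frame gives the same invariant.
1. K lies on line AJ with AK:KJ = 3:1 ⇒ K = (2, 1)
2. Z is the midpoint of KA ⇒ Z = (7/2, 5/2)
3. S is where the line through M parallel to NZ meets line JA ⇒ S = (7/4, 3/4)
S = J + t·(A−J) with t = 3/16, so JS:SA = t:(1−t) = 3/16:13/16

JS:SA = 3/13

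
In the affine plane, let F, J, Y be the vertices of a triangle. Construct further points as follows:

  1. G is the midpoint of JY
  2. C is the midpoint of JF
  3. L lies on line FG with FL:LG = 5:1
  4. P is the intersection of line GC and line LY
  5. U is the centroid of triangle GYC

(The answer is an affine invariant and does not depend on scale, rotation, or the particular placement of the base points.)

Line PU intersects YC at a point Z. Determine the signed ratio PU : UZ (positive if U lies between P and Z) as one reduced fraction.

Set F = (0, 0), J = (1, 0), Y = (0, 1); any affine frame gives the same invariant.
1. G is the midpoint of JY ⇒ G = (1/2, 1/2)
2. C is the midpoint of JF ⇒ C = (1/2, 0)
3. L lies on line FG with FL:LG = 5:1 ⇒ L = (5/12, 5/12)
4. P is the intersection of line GC and line LY ⇒ P = (1/2, 3/10)
5. U is the centroid of triangle GYC ⇒ U = (1/3, 1/2)
line PU meets YC at Z = (1/8, 3/4)
U = P + t·(Z−P) with t = 4/9, so PU:UZ = 4/9:5/9

PU:UZ = 4/5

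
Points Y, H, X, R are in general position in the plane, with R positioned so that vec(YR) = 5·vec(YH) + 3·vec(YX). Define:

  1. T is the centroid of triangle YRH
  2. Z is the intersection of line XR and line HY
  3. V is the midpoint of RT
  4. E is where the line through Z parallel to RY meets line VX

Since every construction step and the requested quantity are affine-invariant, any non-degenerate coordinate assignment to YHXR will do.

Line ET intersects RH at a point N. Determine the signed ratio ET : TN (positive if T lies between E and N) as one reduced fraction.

ET:TN = 197/22

Set Y = (0, 0), H = (1, 0), X = (0, 1), R = (5, 3); any affine frame gives the same invariant.
1. T is the centroid of triangle YRH ⇒ T = (2, 1)
2. Z is the intersection of line XR and line HY ⇒ Z = (-5/2, 0)
3. V is the midpoint of RT ⇒ V = (7/2, 2)
4. E is where the line through Z parallel to RY meets line VX ⇒ E = (-35/22, 6/11)
line ET meets RH at N = (473/197, 207/197)
T = E + t·(N−E) with t = 197/219, so ET:TN = 197/219:22/219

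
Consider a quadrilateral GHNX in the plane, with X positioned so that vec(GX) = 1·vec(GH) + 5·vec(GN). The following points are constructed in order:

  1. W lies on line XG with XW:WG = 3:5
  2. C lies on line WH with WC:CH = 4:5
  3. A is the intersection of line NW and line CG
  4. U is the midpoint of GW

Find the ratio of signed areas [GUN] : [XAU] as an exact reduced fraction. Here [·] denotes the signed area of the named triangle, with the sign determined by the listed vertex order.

Set G = (0, 0), H = (1, 0), N = (0, 1), X = (1, 5); any affine frame gives the same invariant.
1. W lies on line XG with XW:WG = 3:5 ⇒ W = (5/8, 25/8)
2. C lies on line WH with WC:CH = 4:5 ⇒ C = (19/24, 125/72)
3. A is the intersection of line NW and line CG ⇒ A = (-285/344, -625/344)
4. U is the midpoint of GW ⇒ U = (5/16, 25/16)
2·[GUN] = 5/16, 2·[XAU] = 275/172
[GUN]:[XAU] = 5/16:275/172 = 43/220

[GUN]:[XAU] = 43/220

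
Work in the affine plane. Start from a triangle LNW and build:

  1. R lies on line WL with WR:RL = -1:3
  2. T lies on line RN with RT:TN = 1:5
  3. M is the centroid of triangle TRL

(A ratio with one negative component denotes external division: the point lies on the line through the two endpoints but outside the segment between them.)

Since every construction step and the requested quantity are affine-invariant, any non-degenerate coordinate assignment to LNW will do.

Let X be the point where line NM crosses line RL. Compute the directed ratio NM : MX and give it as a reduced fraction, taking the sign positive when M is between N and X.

Set L = (0, 0), N = (1, 0), W = (0, 1); any affine frame gives the same invariant.
1. R lies on line WL with WR:RL = -1:3 ⇒ R = (0, 3/2)
2. T lies on line RN with RT:TN = 1:5 ⇒ T = (1/6, 5/4)
3. M is the centroid of triangle TRL ⇒ M = (1/18, 11/12)
line NM meets RL at X = (0, 33/34)
M = N + t·(X−N) with t = 17/18, so NM:MX = 17/18:1/18

NM:MX = 17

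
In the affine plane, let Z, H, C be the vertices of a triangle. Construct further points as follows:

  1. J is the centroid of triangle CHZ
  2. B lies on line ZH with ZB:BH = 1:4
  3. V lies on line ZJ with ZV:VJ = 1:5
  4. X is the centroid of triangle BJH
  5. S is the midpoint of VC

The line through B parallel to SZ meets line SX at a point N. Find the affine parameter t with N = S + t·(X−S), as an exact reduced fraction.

Work in coordinates with Z = (0, 0), H = (1, 0), C = (0, 1).
1. J is the centroid of triangle CHZ ⇒ J = (1/3, 1/3)
2. B lies on line ZH with ZB:BH = 1:4 ⇒ B = (1/5, 0)
3. V lies on line ZJ with ZV:VJ = 1:5 ⇒ V = (1/18, 1/18)
4. X is the centroid of triangle BJH ⇒ X = (23/45, 1/9)
5. S is the midpoint of VC ⇒ S = (1/36, 19/36)
through B parallel to SZ: direction (-1/36, -19/36); meets SX at N = (631/2880, 209/576)
N = S + t·(X−S) with t = 19/48

t = 19/48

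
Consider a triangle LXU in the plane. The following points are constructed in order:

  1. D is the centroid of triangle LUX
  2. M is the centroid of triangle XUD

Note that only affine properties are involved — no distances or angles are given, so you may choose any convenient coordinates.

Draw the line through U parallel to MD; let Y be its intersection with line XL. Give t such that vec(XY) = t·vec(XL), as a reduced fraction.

Work in coordinates with L = (0, 0), X = (1, 0), U = (0, 1).
1. D is the centroid of triangle LUX ⇒ D = (1/3, 1/3)
2. M is the centroid of triangle XUD ⇒ M = (4/9, 4/9)
through U parallel to MD: direction (-1/9, -1/9); meets XL at Y = (-1, 0)
Y = X + t·(L−X) with t = 2

t = 2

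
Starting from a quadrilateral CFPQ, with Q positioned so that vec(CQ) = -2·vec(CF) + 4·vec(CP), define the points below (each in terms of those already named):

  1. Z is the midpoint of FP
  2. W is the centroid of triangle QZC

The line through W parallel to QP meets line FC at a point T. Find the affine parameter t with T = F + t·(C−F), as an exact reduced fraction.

t = 1/2

Work in coordinates with C = (0, 0), F = (1, 0), P = (0, 1), Q = (-2, 4).
1. Z is the midpoint of FP ⇒ Z = (1/2, 1/2)
2. W is the centroid of triangle QZC ⇒ W = (-1/2, 3/2)
through W parallel to QP: direction (2, -3); meets FC at T = (1/2, 0)
T = F + t·(C−F) with t = 1/2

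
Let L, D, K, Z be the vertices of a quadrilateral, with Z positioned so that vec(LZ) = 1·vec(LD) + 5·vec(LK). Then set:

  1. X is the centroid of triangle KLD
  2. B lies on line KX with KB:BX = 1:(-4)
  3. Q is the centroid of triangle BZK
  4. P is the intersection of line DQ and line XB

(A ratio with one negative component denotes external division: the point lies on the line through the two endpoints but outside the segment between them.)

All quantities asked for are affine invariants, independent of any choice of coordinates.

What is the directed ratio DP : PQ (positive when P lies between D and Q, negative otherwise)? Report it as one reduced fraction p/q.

Set L = (0, 0), D = (1, 0), K = (0, 1), Z = (1, 5); any affine frame gives the same invariant.
1. X is the centroid of triangle KLD ⇒ X = (1/3, 1/3)
2. B lies on line KX with KB:BX = 1:(-4) ⇒ B = (-1/9, 11/9)
3. Q is the centroid of triangle BZK ⇒ Q = (8/27, 65/27)
4. P is the intersection of line DQ and line XB ⇒ P = (46/27, -65/27)
P = D + t·(Q−D) with t = -1, so DP:PQ = t:(1−t) = -1:2

DP:PQ = -1/2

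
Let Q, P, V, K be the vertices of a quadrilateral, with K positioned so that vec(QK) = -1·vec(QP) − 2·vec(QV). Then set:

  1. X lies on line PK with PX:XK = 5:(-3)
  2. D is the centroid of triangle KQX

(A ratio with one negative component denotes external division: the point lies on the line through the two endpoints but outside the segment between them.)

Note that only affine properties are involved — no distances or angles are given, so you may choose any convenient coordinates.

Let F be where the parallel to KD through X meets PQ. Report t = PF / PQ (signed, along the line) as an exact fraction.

Assign Q = (0, 0), P = (1, 0), V = (0, 1), K = (-1, -2) — the answer is frame-independent, so this choice is without loss of generality.
1. X lies on line PK with PX:XK = 5:(-3) ⇒ X = (-4, -5)
2. D is the centroid of triangle KQX ⇒ D = (-5/3, -7/3)
through X parallel to KD: direction (-2/3, -1/3); meets PQ at F = (6, 0)
F = P + t·(Q−P) with t = -5

t = -5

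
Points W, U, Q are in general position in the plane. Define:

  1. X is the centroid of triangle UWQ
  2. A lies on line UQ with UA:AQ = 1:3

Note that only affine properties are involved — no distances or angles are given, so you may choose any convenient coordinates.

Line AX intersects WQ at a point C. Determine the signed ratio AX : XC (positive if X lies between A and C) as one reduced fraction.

AX:XC = 5/4

Work in coordinates with W = (0, 0), U = (1, 0), Q = (0, 1).
1. X is the centroid of triangle UWQ ⇒ X = (1/3, 1/3)
2. A lies on line UQ with UA:AQ = 1:3 ⇒ A = (3/4, 1/4)
line AX meets WQ at C = (0, 2/5)
X = A + t·(C−A) with t = 5/9, so AX:XC = 5/9:4/9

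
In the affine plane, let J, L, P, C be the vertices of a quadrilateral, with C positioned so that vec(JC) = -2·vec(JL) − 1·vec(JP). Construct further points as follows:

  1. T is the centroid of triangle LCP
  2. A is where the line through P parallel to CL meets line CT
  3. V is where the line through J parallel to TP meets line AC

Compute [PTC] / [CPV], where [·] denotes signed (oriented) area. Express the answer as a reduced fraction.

[PTC]:[CPV] = 4/5

Assign J = (0, 0), L = (1, 0), P = (0, 1), C = (-2, -1) — the answer is frame-independent, so this choice is without loss of generality.
1. T is the centroid of triangle LCP ⇒ T = (-1/3, 0)
2. A is where the line through P parallel to CL meets line CT ⇒ A = (3, 2)
3. V is where the line through J parallel to TP meets line AC ⇒ V = (1/12, 1/4)
2·[PTC] = -4/3, 2·[CPV] = -5/3
[PTC]:[CPV] = -4/3:-5/3 = 4/5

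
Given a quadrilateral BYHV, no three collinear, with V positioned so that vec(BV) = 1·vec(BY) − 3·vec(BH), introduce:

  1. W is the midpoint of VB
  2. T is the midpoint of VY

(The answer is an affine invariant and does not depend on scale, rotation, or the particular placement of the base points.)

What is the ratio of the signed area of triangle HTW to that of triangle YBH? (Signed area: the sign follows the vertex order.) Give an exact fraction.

[HTW]:[YBH] = 5/4

Assign B = (0, 0), Y = (1, 0), H = (0, 1), V = (1, -3) — the answer is frame-independent, so this choice is without loss of generality.
1. W is the midpoint of VB ⇒ W = (1/2, -3/2)
2. T is the midpoint of VY ⇒ T = (1, -3/2)
2·[HTW] = -5/4, 2·[YBH] = -1
[HTW]:[YBH] = -5/4:-1 = 5/4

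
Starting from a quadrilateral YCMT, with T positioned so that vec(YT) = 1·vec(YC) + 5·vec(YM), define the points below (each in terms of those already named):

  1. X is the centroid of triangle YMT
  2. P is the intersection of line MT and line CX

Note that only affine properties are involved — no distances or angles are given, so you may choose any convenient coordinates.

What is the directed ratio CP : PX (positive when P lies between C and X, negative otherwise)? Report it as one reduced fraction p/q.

CP:PX = -15

Set Y = (0, 0), C = (1, 0), M = (0, 1), T = (1, 5); any affine frame gives the same invariant.
1. X is the centroid of triangle YMT ⇒ X = (1/3, 2)
2. P is the intersection of line MT and line CX ⇒ P = (2/7, 15/7)
P = C + t·(X−C) with t = 15/14, so CP:PX = t:(1−t) = 15/14:-1/14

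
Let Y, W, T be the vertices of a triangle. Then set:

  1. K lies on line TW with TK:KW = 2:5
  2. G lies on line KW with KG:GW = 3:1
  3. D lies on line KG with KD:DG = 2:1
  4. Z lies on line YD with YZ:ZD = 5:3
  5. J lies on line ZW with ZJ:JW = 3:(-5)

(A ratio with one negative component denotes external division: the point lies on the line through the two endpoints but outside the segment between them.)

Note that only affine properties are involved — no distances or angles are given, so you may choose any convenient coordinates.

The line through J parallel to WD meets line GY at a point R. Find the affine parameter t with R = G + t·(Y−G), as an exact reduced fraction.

t = 15/16

Work in coordinates with Y = (0, 0), W = (1, 0), T = (0, 1).
1. K lies on line TW with TK:KW = 2:5 ⇒ K = (2/7, 5/7)
2. G lies on line KW with KG:GW = 3:1 ⇒ G = (23/28, 5/28)
3. D lies on line KG with KD:DG = 2:1 ⇒ D = (9/14, 5/14)
4. Z lies on line YD with YZ:ZD = 5:3 ⇒ Z = (45/112, 25/112)
5. J lies on line ZW with ZJ:JW = 3:(-5) ⇒ J = (-111/224, 125/224)
through J parallel to WD: direction (-5/14, 5/14); meets GY at R = (23/448, 5/448)
R = G + t·(Y−G) with t = 15/16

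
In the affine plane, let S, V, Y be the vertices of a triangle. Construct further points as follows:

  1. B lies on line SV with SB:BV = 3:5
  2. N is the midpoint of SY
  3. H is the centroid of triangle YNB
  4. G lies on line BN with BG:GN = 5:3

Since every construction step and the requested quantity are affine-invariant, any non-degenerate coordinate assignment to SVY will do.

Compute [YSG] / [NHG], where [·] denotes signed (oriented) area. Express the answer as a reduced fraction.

Set S = (0, 0), V = (1, 0), Y = (0, 1); any affine frame gives the same invariant.
1. B lies on line SV with SB:BV = 3:5 ⇒ B = (3/8, 0)
2. N is the midpoint of SY ⇒ N = (0, 1/2)
3. H is the centroid of triangle YNB ⇒ H = (1/8, 1/2)
4. G lies on line BN with BG:GN = 5:3 ⇒ G = (9/64, 5/16)
2·[YSG] = 9/64, 2·[NHG] = -3/128
[YSG]:[NHG] = 9/64:-3/128 = -6

[YSG]:[NHG] = -6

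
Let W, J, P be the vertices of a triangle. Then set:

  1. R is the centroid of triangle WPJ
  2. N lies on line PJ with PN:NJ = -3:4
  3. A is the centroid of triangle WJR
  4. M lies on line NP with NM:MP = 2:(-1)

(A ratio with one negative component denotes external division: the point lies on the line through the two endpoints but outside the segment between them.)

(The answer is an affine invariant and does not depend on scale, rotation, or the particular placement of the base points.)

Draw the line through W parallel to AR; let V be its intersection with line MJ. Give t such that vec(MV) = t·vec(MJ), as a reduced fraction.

t = 2

Assign W = (0, 0), J = (1, 0), P = (0, 1) — the answer is frame-independent, so this choice is without loss of generality.
1. R is the centroid of triangle WPJ ⇒ R = (1/3, 1/3)
2. N lies on line PJ with PN:NJ = -3:4 ⇒ N = (-3, 4)
3. A is the centroid of triangle WJR ⇒ A = (4/9, 1/9)
4. M lies on line NP with NM:MP = 2:(-1) ⇒ M = (3, -2)
through W parallel to AR: direction (-1/9, 2/9); meets MJ at V = (-1, 2)
V = M + t·(J−M) with t = 2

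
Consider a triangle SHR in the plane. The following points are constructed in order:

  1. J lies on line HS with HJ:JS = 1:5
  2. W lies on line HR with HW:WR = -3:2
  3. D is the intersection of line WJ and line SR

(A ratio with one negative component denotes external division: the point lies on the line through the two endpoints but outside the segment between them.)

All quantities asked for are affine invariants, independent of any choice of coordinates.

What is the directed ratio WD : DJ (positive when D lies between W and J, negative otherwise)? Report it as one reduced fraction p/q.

Choose coordinates S = (0, 0), H = (1, 0), R = (0, 1).
1. J lies on line HS with HJ:JS = 1:5 ⇒ J = (5/6, 0)
2. W lies on line HR with HW:WR = -3:2 ⇒ W = (-2, 3)
3. D is the intersection of line WJ and line SR ⇒ D = (0, 15/17)
D = W + t·(J−W) with t = 12/17, so WD:DJ = t:(1−t) = 12/17:5/17

WD:DJ = 12/5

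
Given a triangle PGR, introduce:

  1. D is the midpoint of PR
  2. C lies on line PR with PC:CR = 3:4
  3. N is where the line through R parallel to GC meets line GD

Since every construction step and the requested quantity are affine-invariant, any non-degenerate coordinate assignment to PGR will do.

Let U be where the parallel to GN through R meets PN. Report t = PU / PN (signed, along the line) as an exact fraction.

t = 2

Assign P = (0, 0), G = (1, 0), R = (0, 1) — the answer is frame-independent, so this choice is without loss of generality.
1. D is the midpoint of PR ⇒ D = (0, 1/2)
2. C lies on line PR with PC:CR = 3:4 ⇒ C = (0, 3/7)
3. N is where the line through R parallel to GC meets line GD ⇒ N = (-7, 4)
through R parallel to GN: direction (-8, 4); meets PN at U = (-14, 8)
U = P + t·(N−P) with t = 2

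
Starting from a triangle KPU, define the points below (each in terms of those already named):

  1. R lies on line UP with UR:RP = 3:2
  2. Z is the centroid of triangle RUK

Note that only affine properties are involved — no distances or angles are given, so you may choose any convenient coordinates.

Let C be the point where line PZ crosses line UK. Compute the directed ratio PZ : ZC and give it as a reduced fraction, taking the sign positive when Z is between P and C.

Work in coordinates with K = (0, 0), P = (1, 0), U = (0, 1).
1. R lies on line UP with UR:RP = 3:2 ⇒ R = (3/5, 2/5)
2. Z is the centroid of triangle RUK ⇒ Z = (1/5, 7/15)
line PZ meets UK at C = (0, 7/12)
Z = P + t·(C−P) with t = 4/5, so PZ:ZC = 4/5:1/5

PZ:ZC = 4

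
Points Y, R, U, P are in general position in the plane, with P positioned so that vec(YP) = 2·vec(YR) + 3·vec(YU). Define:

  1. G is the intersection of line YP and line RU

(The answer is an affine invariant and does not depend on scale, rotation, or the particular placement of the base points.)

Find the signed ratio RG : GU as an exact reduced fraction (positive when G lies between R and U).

Assign Y = (0, 0), R = (1, 0), U = (0, 1), P = (2, 3) — the answer is frame-independent, so this choice is without loss of generality.
1. G is the intersection of line YP and line RU ⇒ G = (2/5, 3/5)
G = R + t·(U−R) with t = 3/5, so RG:GU = t:(1−t) = 3/5:2/5

RG:GU = 3/2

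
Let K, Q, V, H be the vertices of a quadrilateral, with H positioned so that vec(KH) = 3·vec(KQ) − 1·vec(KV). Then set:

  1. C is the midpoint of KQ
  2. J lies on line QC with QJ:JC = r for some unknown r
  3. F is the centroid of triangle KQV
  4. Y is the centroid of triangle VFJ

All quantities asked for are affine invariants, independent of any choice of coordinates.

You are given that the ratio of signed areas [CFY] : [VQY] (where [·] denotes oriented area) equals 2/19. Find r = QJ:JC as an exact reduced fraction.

Assign K = (0, 0), Q = (1, 0), V = (0, 1), H = (3, -1) — the answer is frame-independent, so this choice is without loss of generality.
1. C is the midpoint of KQ ⇒ C = (1/2, 0)
2. With QJ:JC = r, write λ = r/(r+1) so J = Q + λ·(C−Q); J is affine-linear in λ
3. F is the centroid of triangle KQV ⇒ F = (1/3, 1/3)
4. Y is the centroid of triangle VFJ ⇒ Y is an affine combination of earlier points and hence also affine-linear in λ
Every point depending on J is an affine combination of J and λ-independent points, so each such coordinate is linear in λ; the λ² term in each signed area is a multiple of (C−Q)×(C−Q) = 0, so 2·[CFY] and 2·[VQY] are each linear in λ. Evaluating at λ=0 and λ=1:
  2·[CFY] = 1/18·λ − 1/18,   2·[VQY] = -1/6·λ − 1/9
So [CFY]:[VQY] = (1/18·λ − 1/18) / (-1/6·λ − 1/9). Setting this equal to 2/19:
  1/18·λ − 1/18 = 2/19·(-1/6·λ − 1/9)  ⇒  λ = 3/5
Then r = λ/(1−λ) = (3/5)/(2/5) = 3/2. Check: with r = 3/2, J = (7/10, 0) and [CFY]:[VQY] = 2/19 as required.

r = 3/2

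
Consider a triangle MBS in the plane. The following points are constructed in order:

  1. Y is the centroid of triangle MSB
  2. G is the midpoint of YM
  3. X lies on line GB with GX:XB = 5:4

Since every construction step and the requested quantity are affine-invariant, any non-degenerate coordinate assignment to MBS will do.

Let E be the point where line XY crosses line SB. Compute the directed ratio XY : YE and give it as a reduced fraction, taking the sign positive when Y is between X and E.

XY:YE = -1/9

Assign M = (0, 0), B = (1, 0), S = (0, 1) — the answer is frame-independent, so this choice is without loss of generality.
1. Y is the centroid of triangle MSB ⇒ Y = (1/3, 1/3)
2. G is the midpoint of YM ⇒ G = (1/6, 1/6)
3. X lies on line GB with GX:XB = 5:4 ⇒ X = (17/27, 2/27)
line XY meets SB at E = (3, -2)
Y = X + t·(E−X) with t = -1/8, so XY:YE = -1/8:9/8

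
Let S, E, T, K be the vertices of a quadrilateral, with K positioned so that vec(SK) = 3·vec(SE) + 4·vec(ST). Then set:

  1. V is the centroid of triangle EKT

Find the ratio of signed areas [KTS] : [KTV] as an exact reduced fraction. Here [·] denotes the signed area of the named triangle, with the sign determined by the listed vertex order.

[KTS]:[KTV] = 3/2

Set S = (0, 0), E = (1, 0), T = (0, 1), K = (3, 4); any affine frame gives the same invariant.
1. V is the centroid of triangle EKT ⇒ V = (4/3, 5/3)
2·[KTS] = 3, 2·[KTV] = 2
[KTS]:[KTV] = 3:2 = 3/2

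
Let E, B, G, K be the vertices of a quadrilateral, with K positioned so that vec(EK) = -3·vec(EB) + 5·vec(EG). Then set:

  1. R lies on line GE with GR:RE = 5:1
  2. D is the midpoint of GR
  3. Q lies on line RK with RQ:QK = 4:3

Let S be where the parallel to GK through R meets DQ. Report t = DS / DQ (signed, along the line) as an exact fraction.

Set E = (0, 0), B = (1, 0), G = (0, 1), K = (-3, 5); any affine frame gives the same invariant.
1. R lies on line GE with GR:RE = 5:1 ⇒ R = (0, 1/6)
2. D is the midpoint of GR ⇒ D = (0, 7/12)
3. Q lies on line RK with RQ:QK = 4:3 ⇒ Q = (-12/7, 41/14)
through R parallel to GK: direction (-3, 4); meets DQ at S = (12, -95/6)
S = D + t·(Q−D) with t = -7

t = -7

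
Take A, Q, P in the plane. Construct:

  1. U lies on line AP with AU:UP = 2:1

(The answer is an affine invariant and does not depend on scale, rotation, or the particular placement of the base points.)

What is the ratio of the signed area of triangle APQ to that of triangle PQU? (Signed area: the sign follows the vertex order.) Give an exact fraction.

Set A = (0, 0), Q = (1, 0), P = (0, 1); any affine frame gives the same invariant.
1. U lies on line AP with AU:UP = 2:1 ⇒ U = (0, 2/3)
2·[APQ] = -1, 2·[PQU] = -1/3
[APQ]:[PQU] = -1:-1/3 = 3

[APQ]:[PQU] = 3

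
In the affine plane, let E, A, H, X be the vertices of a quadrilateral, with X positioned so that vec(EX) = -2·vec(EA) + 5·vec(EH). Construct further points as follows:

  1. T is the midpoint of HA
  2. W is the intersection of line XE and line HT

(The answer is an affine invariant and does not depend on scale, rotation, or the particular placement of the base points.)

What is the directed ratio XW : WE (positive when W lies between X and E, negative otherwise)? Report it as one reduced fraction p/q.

Choose coordinates E = (0, 0), A = (1, 0), H = (0, 1), X = (-2, 5).
1. T is the midpoint of HA ⇒ T = (1/2, 1/2)
2. W is the intersection of line XE and line HT ⇒ W = (-2/3, 5/3)
W = X + t·(E−X) with t = 2/3, so XW:WE = t:(1−t) = 2/3:1/3

XW:WE = 2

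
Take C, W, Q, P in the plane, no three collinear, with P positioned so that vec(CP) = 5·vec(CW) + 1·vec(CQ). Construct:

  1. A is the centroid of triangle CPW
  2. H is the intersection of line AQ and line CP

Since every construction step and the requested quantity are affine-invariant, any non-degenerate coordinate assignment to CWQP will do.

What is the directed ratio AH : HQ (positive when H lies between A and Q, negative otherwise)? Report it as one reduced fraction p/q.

AH:HQ = 1/15

Choose coordinates C = (0, 0), W = (1, 0), Q = (0, 1), P = (5, 1).
1. A is the centroid of triangle CPW ⇒ A = (2, 1/3)
2. H is the intersection of line AQ and line CP ⇒ H = (15/8, 3/8)
H = A + t·(Q−A) with t = 1/16, so AH:HQ = t:(1−t) = 1/16:15/16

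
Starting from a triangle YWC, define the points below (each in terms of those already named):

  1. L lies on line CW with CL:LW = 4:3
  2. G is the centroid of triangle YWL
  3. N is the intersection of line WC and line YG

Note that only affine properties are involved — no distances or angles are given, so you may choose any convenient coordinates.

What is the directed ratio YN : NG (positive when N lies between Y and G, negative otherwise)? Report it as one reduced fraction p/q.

YN:NG = -3

Assign Y = (0, 0), W = (1, 0), C = (0, 1) — the answer is frame-independent, so this choice is without loss of generality.
1. L lies on line CW with CL:LW = 4:3 ⇒ L = (4/7, 3/7)
2. G is the centroid of triangle YWL ⇒ G = (11/21, 1/7)
3. N is the intersection of line WC and line YG ⇒ N = (11/14, 3/14)
N = Y + t·(G−Y) with t = 3/2, so YN:NG = t:(1−t) = 3/2:-1/2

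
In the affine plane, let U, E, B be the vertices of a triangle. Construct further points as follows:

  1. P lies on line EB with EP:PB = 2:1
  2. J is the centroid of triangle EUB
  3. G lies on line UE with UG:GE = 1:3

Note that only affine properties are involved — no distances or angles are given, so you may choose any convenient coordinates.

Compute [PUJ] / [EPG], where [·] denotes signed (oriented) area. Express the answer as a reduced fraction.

Choose coordinates U = (0, 0), E = (1, 0), B = (0, 1).
1. P lies on line EB with EP:PB = 2:1 ⇒ P = (1/3, 2/3)
2. J is the centroid of triangle EUB ⇒ J = (1/3, 1/3)
3. G lies on line UE with UG:GE = 1:3 ⇒ G = (1/4, 0)
2·[PUJ] = 1/9, 2·[EPG] = 1/2
[PUJ]:[EPG] = 1/9:1/2 = 2/9

[PUJ]:[EPG] = 2/9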